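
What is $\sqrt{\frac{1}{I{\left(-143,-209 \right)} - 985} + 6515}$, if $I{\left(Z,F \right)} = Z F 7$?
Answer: $\frac{\sqrt{1961613756006}}{17352} \approx 80.716$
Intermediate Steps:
$I{\left(Z,F \right)} = 7 F Z$ ($I{\left(Z,F \right)} = F Z 7 = 7 F Z$)
$\sqrt{\frac{1}{I{\left(-143,-209 \right)} - 985} + 6515} = \sqrt{\frac{1}{7 \left(-209\right) \left(-143\right) - 985} + 6515} = \sqrt{\frac{1}{209209 - 985} + 6515} = \sqrt{\frac{1}{208224} + 6515} = \sqrt{\frac{1356579361}{208224}} = \frac{\sqrt{1961613756006}}{17352}$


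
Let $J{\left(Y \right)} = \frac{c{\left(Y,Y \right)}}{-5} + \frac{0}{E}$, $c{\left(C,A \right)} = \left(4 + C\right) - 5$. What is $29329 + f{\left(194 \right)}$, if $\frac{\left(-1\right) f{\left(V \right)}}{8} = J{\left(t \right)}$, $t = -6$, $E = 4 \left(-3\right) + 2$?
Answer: $\frac{146589}{5} \approx 29318.0$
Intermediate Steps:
$c{\left(C,A \right)} = -1 + C$
$E = -10$ ($E = -12 + 2 = -10$)
$J{\left(Y \right)} = \frac{1}{5} - \frac{Y}{5}$ ($J{\left(Y \right)} = \frac{-1 + Y}{-5} + \frac{0}{-10} = \left(-1 + Y\right) \left(- \frac{1}{5}\right) + 0 \left(- \frac{1}{10}\right) = \left(\frac{1}{5} - \frac{Y}{5}\right) + 0 = \frac{1}{5} - \frac{Y}{5}$)
$f{\left(V \right)} = - \frac{56}{5}$ ($f{\left(V \right)} = - 8 \left(\frac{1}{5} - - \frac{6}{5}\right) = - 8 \left(\frac{1}{5} + \frac{6}{5}\right) = \left(-8\right) \frac{7}{5} = - \frac{56}{5}$)
$29329 + f{\left(194 \right)} = 29329 - \frac{56}{5} = \frac{146589}{5}$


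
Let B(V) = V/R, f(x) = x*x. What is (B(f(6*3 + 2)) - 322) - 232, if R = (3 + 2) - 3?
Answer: -354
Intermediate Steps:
f(x) = x**2
R = 2 (R = 5 - 3 = 2)
B(V) = V/2
(B(f(6*3 + 2)) - 322) - 232 = ((6*3 + 2)**2/2 - 322) - 232 = ((18 + 2)**2/2 - 322) - 232 = ((1/2)*20**2 - 322) - 232 = ((1/2)*400 - 322) - 232 = (200 - 322) - 232 = -122 - 232 = -354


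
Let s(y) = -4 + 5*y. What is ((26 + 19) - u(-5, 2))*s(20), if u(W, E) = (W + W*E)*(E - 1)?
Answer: 5760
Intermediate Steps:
u(W, E) = (-1 + E)*(W + E*W) (u(W, E) = (W + E*W)*(-1 + E) = (-1 + E)*(W + E*W))
((26 + 19) - u(-5, 2))*s(20) = ((26 + 19) - (-5)*(-1 + 2²))*(-4 + 5*20) = (45 - (-5)*(-1 + 4))*(-4 + 100) = (45 - (-5)*3)*96 = (45 - 1*(-15))*96 = (45 + 15)*96 = 60*96 = 5760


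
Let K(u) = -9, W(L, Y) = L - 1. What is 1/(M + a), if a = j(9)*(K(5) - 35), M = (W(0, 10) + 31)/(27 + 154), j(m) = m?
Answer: -181/71646 ≈ -0.0025263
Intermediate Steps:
W(L, Y) = -1 + L
M = 30/181 (M = ((-1 + 0) + 31)/(27 + 154) = (-1 + 31)/181 = 30*(1/181) = 30/181 ≈ 0.16575)
a = -396 (a = 9*(-9 - 35) = 9*(-44) = -396)
1/(M + a) = 1/(30/181 - 396) = 1/(-71646/181) = -181/71646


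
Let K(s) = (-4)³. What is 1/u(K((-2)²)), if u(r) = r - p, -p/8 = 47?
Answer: 1/312 ≈ 0.0032051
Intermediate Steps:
p = -376 (p = -8*47 = -376)
K(s) = -64
u(r) = 376 + r (u(r) = r - 1*(-376) = r + 376 = 376 + r)
1/u(K((-2)²)) = 1/(376 - 64) = 1/312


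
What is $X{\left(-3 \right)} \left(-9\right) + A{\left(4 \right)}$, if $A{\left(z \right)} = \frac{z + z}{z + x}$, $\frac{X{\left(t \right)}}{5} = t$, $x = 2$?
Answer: $\frac{409}{3} \approx 136.33$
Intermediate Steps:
$X{\left(t \right)} = 5 t$
$A{\left(z \right)} = \frac{2 z}{2 + z}$ ($A{\left(z \right)} = \frac{z + z}{z + 2} = \frac{2 z}{2 + z}$)
$X{\left(-3 \right)} \left(-9\right) + A{\left(4 \right)} = 5 \left(-3\right) \left(-9\right) + 2 \cdot 4 \frac{1}{2 + 4} = \left(-15\right) \left(-9\right) + 2 \cdot 4 \cdot \frac{1}{6} = 135 + 2 \cdot 4 \cdot \frac{1}{6} = 135 + \frac{4}{3} = \frac{409}{3}$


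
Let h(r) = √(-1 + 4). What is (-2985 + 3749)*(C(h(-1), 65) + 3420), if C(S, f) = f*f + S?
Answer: 5840780 + 764*√3 ≈ 5.8421e+6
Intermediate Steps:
h(r) = √3
C(S, f) = S + f² (C(S, f) = f² + S = S + f²)
(-2985 + 3749)*(C(h(-1), 65) + 3420) = (-2985 + 3749)*((√3 + 65²) + 3420) = 764*((√3 + 4225) + 3420) = 764*((4225 + √3) + 3420) = 764*(7645 + √3) = 5840780 + 764*√3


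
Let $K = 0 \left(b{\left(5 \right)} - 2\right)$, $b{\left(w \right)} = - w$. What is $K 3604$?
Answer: $0$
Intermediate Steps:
$K = 0$ ($K = 0 \left(\left(-1\right) 5 - 2\right) = 0 \left(-5 - 2\right) = 0 \left(-7\right) = 0$)
$K 3604 = 0 \cdot 3604 = 0$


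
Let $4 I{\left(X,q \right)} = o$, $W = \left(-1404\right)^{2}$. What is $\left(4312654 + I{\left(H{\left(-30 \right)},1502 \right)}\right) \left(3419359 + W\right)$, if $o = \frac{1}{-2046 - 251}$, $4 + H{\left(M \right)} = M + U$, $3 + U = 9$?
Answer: $\frac{213599728268236825}{9188} \approx 2.3248 \cdot 10^{13}$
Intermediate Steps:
$U = 6$ ($U = -3 + 9 = 6$)
$W = 1971216$
$H{\left(M \right)} = 2 + M$ ($H{\left(M \right)} = -4 + \left(M + 6\right) = -4 + \left(6 + M\right) = 2 + M$)
$o = - \frac{1}{2297}$ ($o = \frac{1}{-2297} = - \frac{1}{2297} \approx -0.00043535$)
$I{\left(X,q \right)} = - \frac{1}{9188}$ ($I{\left(X,q \right)} = \frac{1}{4} \left(- \frac{1}{2297}\right) = - \frac{1}{9188}$)
$\left(4312654 + I{\left(H{\left(-30 \right)},1502 \right)}\right) \left(3419359 + W\right) = \left(4312654 - \frac{1}{9188}\right) \left(3419359 + 1971216\right) = \frac{39624664951}{9188} \cdot 5390575 = \frac{213599728268236825}{9188}$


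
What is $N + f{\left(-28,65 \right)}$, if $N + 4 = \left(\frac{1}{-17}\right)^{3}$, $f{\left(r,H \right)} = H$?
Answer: $\frac{299692}{4913} \approx 61.0$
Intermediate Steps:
$N = - \frac{19653}{4913}$ ($N = -4 + \left(\frac{1}{-17}\right)^{3} = -4 + \left(- \frac{1}{17}\right)^{3} = -4 - \frac{1}{4913} = - \frac{19653}{4913} \approx -4.0002$)
$N + f{\left(-28,65 \right)} = - \frac{19653}{4913} + 65 = \frac{299692}{4913}$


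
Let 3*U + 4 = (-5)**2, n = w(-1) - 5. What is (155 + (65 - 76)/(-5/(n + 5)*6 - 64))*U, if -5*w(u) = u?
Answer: 232267/214 ≈ 1085.4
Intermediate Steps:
w(u) = -u/5
n = -24/5 (n = -1/5*(-1) - 5 = 1/5 - 5 = -24/5 ≈ -4.8000)
U = 7 (U = -4/3 + (1/3)*(-5)**2 = -4/3 + (1/3)*25 = -4/3 + 25/3 = 7)
(155 + (65 - 76)/(-5/(n + 5)*6 - 64))*U = (155 + (65 - 76)/(-5/(-24/5 + 5)*6 - 64))*7 = (155 - 11/(-5/1/5*6 - 64))*7 = (155 - 11/(-5*5*6 - 64))*7 = (155 - 11/(-25*6 - 64))*7 = (155 - 11/(-150 - 64))*7 = (155 - 11/(-214))*7 = (155 - 11*(-1/214))*7 = (155 + 11/214)*7 = (33181/214)*7 = 232267/214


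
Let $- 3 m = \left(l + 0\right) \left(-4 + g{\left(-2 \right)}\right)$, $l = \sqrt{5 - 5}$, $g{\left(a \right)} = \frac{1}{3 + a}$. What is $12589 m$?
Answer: $0$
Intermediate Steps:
$l = 0$ ($l = \sqrt{0} = 0$)
$m = 0$ ($m = - \frac{\left(0 + 0\right) \left(-4 + \frac{1}{3 - 2}\right)}{3} = - \frac{0 \left(-4 + 1^{-1}\right)}{3} = - \frac{0 \left(-4 + 1\right)}{3} = - \frac{0 \left(-3\right)}{3} = \left(- \frac{1}{3}\right) 0 = 0$)
$12589 m = 12589 \cdot 0 = 0$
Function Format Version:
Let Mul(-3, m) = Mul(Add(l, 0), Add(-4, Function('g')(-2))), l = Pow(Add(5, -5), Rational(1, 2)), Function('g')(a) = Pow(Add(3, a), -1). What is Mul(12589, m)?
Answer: 0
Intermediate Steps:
l = 0 (l = Pow(0, Rational(1, 2)) = 0)
m = 0 (m = Mul(Rational(-1, 3), Mul(Add(0, 0), Add(-4, Pow(Add(3, -2), -1)))) = Mul(Rational(-1, 3), Mul(0, Add(-4, Pow(1, -1)))) = Mul(Rational(-1, 3), Mul(0, Add(-4, 1))) = Mul(Rational(-1, 3), Mul(0, -3)) = Mul(Rational(-1, 3), 0) = 0)
Mul(12589, m) = Mul(12589, 0) = 0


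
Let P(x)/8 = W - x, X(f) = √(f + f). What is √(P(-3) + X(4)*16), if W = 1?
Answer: 4*√(2 + 2*√2) ≈ 8.7895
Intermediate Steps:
X(f) = √2*√f (X(f) = √(2*f) = √2*√f)
P(x) = 8 - 8*x (P(x) = 8*(1 - x) = 8 - 8*x)
√(P(-3) + X(4)*16) = √((8 - 8*(-3)) + (√2*√4)*16) = √((8 + 24) + (√2*2)*16) = √(32 + (2*√2)*16) = √(32 + 32*√2)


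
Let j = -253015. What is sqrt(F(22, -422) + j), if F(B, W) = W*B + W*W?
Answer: I*sqrt(84215) ≈ 290.2*I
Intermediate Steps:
F(B, W) = W**2 + B*W (F(B, W) = B*W + W**2 = W**2 + B*W)
sqrt(F(22, -422) + j) = sqrt(-422*(22 - 422) - 253015) = sqrt(-422*(-400) - 253015) = sqrt(168800 - 253015) = sqrt(-84215) = I*sqrt(84215)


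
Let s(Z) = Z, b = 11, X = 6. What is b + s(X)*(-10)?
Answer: -49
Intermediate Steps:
b + s(X)*(-10) = 11 + 6*(-10) = 11 - 60 = -49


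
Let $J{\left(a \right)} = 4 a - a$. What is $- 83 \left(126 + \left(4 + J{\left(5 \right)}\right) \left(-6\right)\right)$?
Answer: $-996$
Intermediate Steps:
$J{\left(a \right)} = 3 a$
$- 83 \left(126 + \left(4 + J{\left(5 \right)}\right) \left(-6\right)\right) = - 83 \left(126 + \left(4 + 3 \cdot 5\right) \left(-6\right)\right) = - 83 \left(126 + \left(4 + 15\right) \left(-6\right)\right) = - 83 \left(126 + 19 \left(-6\right)\right) = - 83 \left(126 - 114\right) = \left(-83\right) 12 = -996$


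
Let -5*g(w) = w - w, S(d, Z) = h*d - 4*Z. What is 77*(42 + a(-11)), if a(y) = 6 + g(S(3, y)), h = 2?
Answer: 3696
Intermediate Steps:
S(d, Z) = -4*Z + 2*d (S(d, Z) = 2*d - 4*Z = -4*Z + 2*d)
g(w) = 0 (g(w) = -(w - w)/5 = -⅕*0 = 0)
a(y) = 6 (a(y) = 6 + 0 = 6)
77*(42 + a(-11)) = 77*(42 + 6) = 77*48 = 3696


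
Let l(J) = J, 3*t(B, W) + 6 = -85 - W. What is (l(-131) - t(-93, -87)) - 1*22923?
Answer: -69158/3 ≈ -23053.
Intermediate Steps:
t(B, W) = -91/3 - W/3 (t(B, W) = -2 + (-85 - W)/3 = -2 + (-85/3 - W/3) = -91/3 - W/3)
(l(-131) - t(-93, -87)) - 1*22923 = (-131 - (-91/3 - ⅓*(-87))) - 1*22923 = (-131 - (-91/3 + 29)) - 22923 = (-131 - 1*(-4/3)) - 22923 = (-131 + 4/3) - 22923 = -389/3 - 22923 = -69158/3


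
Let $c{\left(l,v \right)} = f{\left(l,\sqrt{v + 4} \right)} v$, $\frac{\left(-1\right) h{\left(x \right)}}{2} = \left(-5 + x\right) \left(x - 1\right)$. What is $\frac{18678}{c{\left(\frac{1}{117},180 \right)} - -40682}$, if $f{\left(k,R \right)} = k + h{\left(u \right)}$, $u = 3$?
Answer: $\frac{121407}{273803} \approx 0.44341$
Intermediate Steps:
$h{\left(x \right)} = - 2 \left(-1 + x\right) \left(-5 + x\right)$ ($h{\left(x \right)} = - 2 \left(-5 + x\right) \left(x - 1\right) = - 2 \left(-5 + x\right) \left(-1 + x\right) = - 2 \left(-1 + x\right) \left(-5 + x\right)$)
$f{\left(k,R \right)} = 8 + k$ ($f{\left(k,R \right)} = k - \left(-26 + 18\right) = k - -8 = k + 8 = 8 + k$)
$c{\left(l,v \right)} = v \left(8 + l\right)$ ($c{\left(l,v \right)} = \left(8 + l\right) v = v \left(8 + l\right)$)
$\frac{18678}{c{\left(\frac{1}{117},180 \right)} - -40682} = \frac{18678}{180 \left(8 + \frac{1}{117}\right) - -40682} = \frac{18678}{180 \left(8 + \frac{1}{117}\right) + 40682} = \frac{18678}{180 \cdot \frac{937}{117} + 40682} = \frac{18678}{\frac{18740}{13} + 40682} = \frac{18678}{\frac{547606}{13}} = 18678 \cdot \frac{13}{547606} = \frac{121407}{273803}$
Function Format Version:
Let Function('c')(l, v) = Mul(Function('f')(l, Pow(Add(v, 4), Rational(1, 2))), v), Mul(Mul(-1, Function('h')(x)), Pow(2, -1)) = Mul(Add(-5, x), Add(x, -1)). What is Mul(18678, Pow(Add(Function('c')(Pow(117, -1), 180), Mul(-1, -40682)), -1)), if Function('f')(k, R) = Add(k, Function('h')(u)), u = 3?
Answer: Rational(121407, 273803) ≈ 0.44341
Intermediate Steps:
Function('h')(x) = Mul(-2, Add(-1, x), Add(-5, x)) (Function('h')(x) = Mul(-2, Mul(Add(-5, x), Add(x, -1))) = Mul(-2, Mul(Add(-5, x), Add(-1, x))) = Mul(-2, Mul(Add(-1, x), Add(-5, x))) = Mul(-2, Add(-1, x), Add(-5, x)))
Function('f')(k, R) = Add(8, k) (Function('f')(k, R) = Add(k, Add(-10, Mul(-2, Pow(3, 2)), Mul(12, 3))) = Add(k, Add(-10, Mul(-2, 9), 36)) = Add(k, Add(-10, -18, 36)) = Add(k, 8) = Add(8, k))
Function('c')(l, v) = Mul(v, Add(8, l)) (Function('c')(l, v) = Mul(Add(8, l), v) = Mul(v, Add(8, l)))
Mul(18678, Pow(Add(Function('c')(Pow(117, -1), 180), Mul(-1, -40682)), -1)) = Mul(18678, Pow(Add(Mul(180, Add(8, Pow(117, -1))), Mul(-1, -40682)), -1)) = Mul(18678, Pow(Add(Mul(180, Add(8, Rational(1, 117))), 40682), -1)) = Mul(18678, Pow(Add(Mul(180, Rational(937, 117)), 40682), -1)) = Mul(18678, Pow(Add(Rational(18740, 13), 40682), -1)) = Mul(18678, Pow(Rational(547606, 13), -1)) = Mul(18678, Rational(13, 547606)) = Rational(121407, 273803)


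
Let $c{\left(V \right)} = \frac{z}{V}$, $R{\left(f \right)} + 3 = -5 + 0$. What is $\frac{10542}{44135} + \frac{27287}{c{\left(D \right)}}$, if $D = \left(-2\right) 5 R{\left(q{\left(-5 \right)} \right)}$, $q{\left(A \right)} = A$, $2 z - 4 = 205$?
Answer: $\frac{27527440354}{1317745} \approx 20890.0$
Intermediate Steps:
$z = \frac{209}{2}$ ($z = 2 + \frac{1}{2} \cdot 205 = 2 + \frac{205}{2} = \frac{209}{2} \approx 104.5$)
$R{\left(f \right)} = -8$ ($R{\left(f \right)} = -3 + \left(-5 + 0\right) = -3 - 5 = -8$)
$D = 80$ ($D = \left(-2\right) 5 \left(-8\right) = \left(-10\right) \left(-8\right) = 80$)
$c{\left(V \right)} = \frac{209}{2 V}$
$\frac{10542}{44135} + \frac{27287}{c{\left(D \right)}} = \frac{10542}{44135} + \frac{27287}{\frac{209}{2} \cdot \frac{1}{80}} = 10542 \cdot \frac{1}{44135} + \frac{27287}{\frac{209}{2} \cdot \frac{1}{80}} = \frac{1506}{6305} + \frac{27287}{\frac{209}{160}} = \frac{1506}{6305} + 27287 \cdot \frac{160}{209} = \frac{1506}{6305} + \frac{4365920}{209} = \frac{27527440354}{1317745}$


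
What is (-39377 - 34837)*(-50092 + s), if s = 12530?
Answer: 2787626268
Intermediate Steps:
(-39377 - 34837)*(-50092 + s) = (-39377 - 34837)*(-50092 + 12530) = -74214*(-37562) = 2787626268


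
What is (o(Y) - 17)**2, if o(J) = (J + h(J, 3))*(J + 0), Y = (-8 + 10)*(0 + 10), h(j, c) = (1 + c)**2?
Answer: 494209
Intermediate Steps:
Y = 20 (Y = 2*10 = 20)
o(J) = J*(16 + J) (o(J) = (J + (1 + 3)**2)*(J + 0) = (J + 4**2)*J = (J + 16)*J = (16 + J)*J = J*(16 + J))
(o(Y) - 17)**2 = (20*(16 + 20) - 17)**2 = (20*36 - 17)**2 = (720 - 17)**2 = 703**2 = 494209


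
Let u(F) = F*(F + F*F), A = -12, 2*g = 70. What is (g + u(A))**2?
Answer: 2399401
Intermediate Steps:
g = 35 (g = (1/2)*70 = 35)
u(F) = F*(F + F**2)
(g + u(A))**2 = (35 + (-12)**2*(1 - 12))**2 = (35 + 144*(-11))**2 = (35 - 1584)**2 = (-1549)**2 = 2399401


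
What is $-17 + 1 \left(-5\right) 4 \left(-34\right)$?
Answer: $663$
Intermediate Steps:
$-17 + 1 \left(-5\right) 4 \left(-34\right) = -17 + \left(-5\right) 4 \left(-34\right) = -17 - -680 = -17 + 680 = 663$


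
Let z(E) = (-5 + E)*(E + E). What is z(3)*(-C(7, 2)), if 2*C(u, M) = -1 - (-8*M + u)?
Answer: 48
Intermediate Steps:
C(u, M) = -1/2 + 4*M - u/2 (C(u, M) = (-1 - (-8*M + u))/2 = (-1 - (u - 8*M))/2 = (-1 + (-u + 8*M))/2 = (-1 - u + 8*M)/2 = -1/2 + 4*M - u/2)
z(E) = 2*E*(-5 + E) (z(E) = (-5 + E)*(2*E) = 2*E*(-5 + E))
z(3)*(-C(7, 2)) = (2*3*(-5 + 3))*(-(-1/2 + 4*2 - 1/2*7)) = (2*3*(-2))*(-(-1/2 + 8 - 7/2)) = -(-12)*4 = -12*(-4) = 48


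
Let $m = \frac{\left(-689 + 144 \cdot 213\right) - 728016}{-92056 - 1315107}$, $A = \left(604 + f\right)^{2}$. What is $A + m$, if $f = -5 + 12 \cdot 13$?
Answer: $\frac{802118787108}{1407163} \approx 5.7003 \cdot 10^{5}$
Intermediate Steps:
$f = 151$ ($f = -5 + 156 = 151$)
$A = 570025$ ($A = \left(604 + 151\right)^{2} = 755^{2} = 570025$)
$m = \frac{698033}{1407163}$ ($m = \frac{\left(-689 + 30672\right) - 728016}{-1407163} = \left(29983 - 728016\right) \left(- \frac{1}{1407163}\right) = \left(-698033\right) \left(- \frac{1}{1407163}\right) = \frac{698033}{1407163} \approx 0.49606$)
$A + m = 570025 + \frac{698033}{1407163} = \frac{802118787108}{1407163}$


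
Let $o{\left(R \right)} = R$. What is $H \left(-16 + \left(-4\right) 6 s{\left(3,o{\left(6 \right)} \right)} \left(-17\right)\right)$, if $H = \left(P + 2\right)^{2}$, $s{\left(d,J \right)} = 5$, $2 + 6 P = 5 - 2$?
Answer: $\frac{85514}{9} \approx 9501.6$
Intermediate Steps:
$P = \frac{1}{6}$ ($P = - \frac{1}{3} + \frac{5 - 2}{6} = - \frac{1}{3} + \frac{1}{6} \cdot 3 = - \frac{1}{3} + \frac{1}{2} = \frac{1}{6} \approx 0.16667$)
$H = \frac{169}{36}$ ($H = \left(\frac{1}{6} + 2\right)^{2} = \left(\frac{13}{6}\right)^{2} = \frac{169}{36} \approx 4.6944$)
$H \left(-16 + \left(-4\right) 6 s{\left(3,o{\left(6 \right)} \right)} \left(-17\right)\right) = \frac{169 \left(-16 + \left(-4\right) 6 \cdot 5 \left(-17\right)\right)}{36} = \frac{169 \left(-16 + \left(-24\right) 5 \left(-17\right)\right)}{36} = \frac{169 \left(-16 - -2040\right)}{36} = \frac{169 \left(-16 + 2040\right)}{36} = \frac{169}{36} \cdot 2024 = \frac{85514}{9}$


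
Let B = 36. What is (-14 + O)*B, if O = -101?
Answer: -4140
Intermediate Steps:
(-14 + O)*B = (-14 - 101)*36 = -115*36 = -4140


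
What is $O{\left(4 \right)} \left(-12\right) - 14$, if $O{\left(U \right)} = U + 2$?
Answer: $-86$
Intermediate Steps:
$O{\left(U \right)} = 2 + U$
$O{\left(4 \right)} \left(-12\right) - 14 = \left(2 + 4\right) \left(-12\right) - 14 = 6 \left(-12\right) - 14 = -72 - 14 = -86$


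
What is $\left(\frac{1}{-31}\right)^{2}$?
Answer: $\frac{1}{961} \approx 0.0010406$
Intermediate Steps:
$\left(\frac{1}{-31}\right)^{2} = \left(- \frac{1}{31}\right)^{2} = \frac{1}{961}$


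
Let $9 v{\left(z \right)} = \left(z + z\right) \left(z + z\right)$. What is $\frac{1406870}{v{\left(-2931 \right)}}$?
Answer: $\frac{703435}{1909058} \approx 0.36847$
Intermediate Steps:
$v{\left(z \right)} = \frac{4 z^{2}}{9}$ ($v{\left(z \right)} = \frac{\left(z + z\right) \left(z + z\right)}{9} = \frac{2 z 2 z}{9} = \frac{4 z^{2}}{9}$)
$\frac{1406870}{v{\left(-2931 \right)}} = \frac{1406870}{\frac{4}{9} \left(-2931\right)^{2}} = \frac{1406870}{\frac{4}{9} \cdot 8590761} = \frac{1406870}{3818116} = 1406870 \cdot \frac{1}{3818116} = \frac{703435}{1909058}$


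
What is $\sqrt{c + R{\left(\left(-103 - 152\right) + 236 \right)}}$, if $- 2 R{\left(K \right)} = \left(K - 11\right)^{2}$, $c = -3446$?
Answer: $2 i \sqrt{974} \approx 62.418 i$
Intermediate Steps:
$R{\left(K \right)} = - \frac{\left(-11 + K\right)^{2}}{2}$ ($R{\left(K \right)} = - \frac{\left(K - 11\right)^{2}}{2} = - \frac{\left(-11 + K\right)^{2}}{2}$)
$\sqrt{c + R{\left(\left(-103 - 152\right) + 236 \right)}} = \sqrt{-3446 - \frac{\left(-11 + \left(\left(-103 - 152\right) + 236\right)\right)^{2}}{2}} = \sqrt{-3446 - \frac{\left(-11 + \left(-255 + 236\right)\right)^{2}}{2}} = \sqrt{-3446 - \frac{\left(-11 - 19\right)^{2}}{2}} = \sqrt{-3446 - \frac{\left(-30\right)^{2}}{2}} = \sqrt{-3446 - 450} = \sqrt{-3896} = 2 i \sqrt{974}$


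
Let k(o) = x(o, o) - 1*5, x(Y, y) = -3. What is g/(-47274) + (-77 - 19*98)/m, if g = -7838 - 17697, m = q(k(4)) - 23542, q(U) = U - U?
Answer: 173202314/278231127 ≈ 0.62251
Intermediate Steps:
k(o) = -8 (k(o) = -3 - 1*5 = -3 - 5 = -8)
q(U) = 0
m = -23542 (m = 0 - 23542 = -23542)
g = -25535
g/(-47274) + (-77 - 19*98)/m = -25535/(-47274) + (-77 - 19*98)/(-23542) = -25535*(-1/47274) + (-77 - 1862)*(-1/23542) = 25535/47274 - 1939*(-1/23542) = 25535/47274 + 1939/23542 = 173202314/278231127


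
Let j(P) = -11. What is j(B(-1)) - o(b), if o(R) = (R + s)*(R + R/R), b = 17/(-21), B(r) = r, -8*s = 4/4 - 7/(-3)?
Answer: -4748/441 ≈ -10.766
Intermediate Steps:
s = -5/12 (s = -(4/4 - 7/(-3))/8 = -(4*(1/4) - 7*(-1/3))/8 = -(1 + 7/3)/8 = -1/8*10/3 = -5/12 ≈ -0.41667)
b = -17/21 (b = 17*(-1/21) = -17/21 ≈ -0.80952)
o(R) = (1 + R)*(-5/12 + R) (o(R) = (R - 5/12)*(R + R/R) = (-5/12 + R)*(R + 1) = (-5/12 + R)*(1 + R) = (1 + R)*(-5/12 + R))
j(B(-1)) - o(b) = -11 - (-5/12 + (-17/21)**2 + (7/12)*(-17/21)) = -11 - (-5/12 + 289/441 - 17/36) = -11 - 1*(-103/441) = -11 + 103/441 = -4748/441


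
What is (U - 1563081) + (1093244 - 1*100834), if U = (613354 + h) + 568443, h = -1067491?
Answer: -456365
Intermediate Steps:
U = 114306 (U = (613354 - 1067491) + 568443 = -454137 + 568443 = 114306)
(U - 1563081) + (1093244 - 1*100834) = (114306 - 1563081) + (1093244 - 1*100834) = -1448775 + (1093244 - 100834) = -1448775 + 992410 = -456365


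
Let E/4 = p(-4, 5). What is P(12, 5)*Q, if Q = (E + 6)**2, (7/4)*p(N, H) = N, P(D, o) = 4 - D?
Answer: -3872/49 ≈ -79.020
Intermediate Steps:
p(N, H) = 4*N/7
E = -64/7 (E = 4*((4/7)*(-4)) = 4*(-16/7) = -64/7 ≈ -9.1429)
Q = 484/49 (Q = (-64/7 + 6)**2 = (-22/7)**2 = 484/49 ≈ 9.8775)
P(12, 5)*Q = (4 - 1*12)*(484/49) = (4 - 12)*(484/49) = -8*484/49 = -3872/49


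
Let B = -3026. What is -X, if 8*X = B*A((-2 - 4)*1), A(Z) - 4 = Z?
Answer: -1513/2 ≈ -756.50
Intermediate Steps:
A(Z) = 4 + Z
X = 1513/2 (X = (-3026*(4 + (-2 - 4)*1))/8 = (-3026*(4 - 6*1))/8 = (-3026*(4 - 6))/8 = (-3026*(-2))/8 = (⅛)*6052 = 1513/2 ≈ 756.50)
-X = -1*1513/2 = -1513/2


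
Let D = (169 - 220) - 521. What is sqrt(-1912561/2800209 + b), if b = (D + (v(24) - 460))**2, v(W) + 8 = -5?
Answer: 2*sqrt(2140687199547554694)/2800209 ≈ 1045.0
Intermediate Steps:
v(W) = -13 (v(W) = -8 - 5 = -13)
D = -572 (D = -51 - 521 = -572)
b = 1092025 (b = (-572 + (-13 - 460))**2 = (-572 - 473)**2 = (-1045)**2 = 1092025)
sqrt(-1912561/2800209 + b) = sqrt(-1912561/2800209 + 1092025) = sqrt(3057896320664/2800209) = 2*sqrt(2140687199547554694)/2800209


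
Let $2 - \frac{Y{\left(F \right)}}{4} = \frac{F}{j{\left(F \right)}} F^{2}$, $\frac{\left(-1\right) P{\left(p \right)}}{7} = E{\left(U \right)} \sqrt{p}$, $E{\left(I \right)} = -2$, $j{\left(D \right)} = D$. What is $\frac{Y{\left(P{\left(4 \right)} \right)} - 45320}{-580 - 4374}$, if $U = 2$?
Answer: $\frac{24224}{2477} \approx 9.7796$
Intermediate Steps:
$P{\left(p \right)} = 14 \sqrt{p}$ ($P{\left(p \right)} = - 7 \left(- 2 \sqrt{p}\right) = 14 \sqrt{p}$)
$Y{\left(F \right)} = 8 - 4 F^{2}$ ($Y{\left(F \right)} = 8 - 4 \frac{F}{F} F^{2} = 8 - 4 \cdot 1 F^{2} = 8 - 4 F^{2}$)
$\frac{Y{\left(P{\left(4 \right)} \right)} - 45320}{-580 - 4374} = \frac{\left(8 - 4 \left(14 \sqrt{4}\right)^{2}\right) - 45320}{-580 - 4374} = \frac{\left(8 - 4 \left(14 \cdot 2\right)^{2}\right) - 45320}{-580 - 4374} = \frac{\left(8 - 4 \cdot 28^{2}\right) - 45320}{-4954} = \left(\left(8 - 3136\right) - 45320\right) \left(- \frac{1}{4954}\right) = \left(-3128 - 45320\right) \left(- \frac{1}{4954}\right) = \left(-48448\right) \left(- \frac{1}{4954}\right) = \frac{24224}{2477}$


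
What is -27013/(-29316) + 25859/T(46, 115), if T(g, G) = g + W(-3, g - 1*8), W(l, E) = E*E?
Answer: 57023701/3120060 ≈ 18.276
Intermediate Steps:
W(l, E) = E²
T(g, G) = g + (-8 + g)² (T(g, G) = g + (g - 1*8)² = g + (g - 8)² = g + (-8 + g)²)
-27013/(-29316) + 25859/T(46, 115) = -27013/(-29316) + 25859/(46 + (-8 + 46)²) = -27013*(-1/29316) + 25859/(46 + 38²) = 3859/4188 + 25859/(46 + 1444) = 3859/4188 + 25859/1490 = 57023701/3120060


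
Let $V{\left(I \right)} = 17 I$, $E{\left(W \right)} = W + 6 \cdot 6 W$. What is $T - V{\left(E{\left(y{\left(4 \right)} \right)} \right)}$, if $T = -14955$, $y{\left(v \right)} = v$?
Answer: $-17471$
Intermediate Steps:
$E{\left(W \right)} = 37 W$ ($E{\left(W \right)} = W + 36 W = 37 W$)
$T - V{\left(E{\left(y{\left(4 \right)} \right)} \right)} = -14955 - 17 \cdot 37 \cdot 4 = -14955 - 17 \cdot 148 = -14955 - 2516 = -17471$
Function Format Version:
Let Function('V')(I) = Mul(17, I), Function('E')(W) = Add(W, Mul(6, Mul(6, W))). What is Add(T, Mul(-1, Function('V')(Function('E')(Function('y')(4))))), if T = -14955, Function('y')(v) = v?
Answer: -17471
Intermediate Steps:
Function('E')(W) = Mul(37, W) (Function('E')(W) = Add(W, Mul(36, W)) = Mul(37, W))
Add(T, Mul(-1, Function('V')(Function('E')(Function('y')(4))))) = Add(-14955, Mul(-1, Mul(17, Mul(37, 4)))) = Add(-14955, Mul(-1, Mul(17, 148))) = Add(-14955, Mul(-1, 2516)) = Add(-14955, -2516) = -17471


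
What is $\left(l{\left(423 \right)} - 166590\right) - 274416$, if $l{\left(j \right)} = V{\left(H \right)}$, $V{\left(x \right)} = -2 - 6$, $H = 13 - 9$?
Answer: $-441014$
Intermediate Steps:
$H = 4$ ($H = 13 - 9 = 4$)
$V{\left(x \right)} = -8$ ($V{\left(x \right)} = -2 - 6 = -8$)
$l{\left(j \right)} = -8$
$\left(l{\left(423 \right)} - 166590\right) - 274416 = \left(-8 - 166590\right) - 274416 = -166598 - 274416 = -441014$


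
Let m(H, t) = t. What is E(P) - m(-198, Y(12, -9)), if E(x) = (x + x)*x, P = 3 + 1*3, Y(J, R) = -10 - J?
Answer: 94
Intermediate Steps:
P = 6 (P = 3 + 3 = 6)
E(x) = 2*x² (E(x) = (2*x)*x = 2*x²)
E(P) - m(-198, Y(12, -9)) = 2*6² - (-10 - 1*12) = 2*36 - (-10 - 12) = 72 - 1*(-22) = 72 + 22 = 94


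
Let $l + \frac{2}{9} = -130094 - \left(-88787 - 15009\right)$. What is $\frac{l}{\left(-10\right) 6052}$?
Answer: $\frac{59171}{136170} \approx 0.43454$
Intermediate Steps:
$l = - \frac{236684}{9}$ ($l = - \frac{2}{9} - \left(41307 - 15009\right) = - \frac{2}{9} - 26298 = - \frac{236684}{9} \approx -26298.0$)
$\frac{l}{\left(-10\right) 6052} = - \frac{236684}{9 \left(\left(-10\right) 6052\right)} = - \frac{236684}{9 \left(-60520\right)} = \left(- \frac{236684}{9}\right) \left(- \frac{1}{60520}\right) = \frac{59171}{136170}$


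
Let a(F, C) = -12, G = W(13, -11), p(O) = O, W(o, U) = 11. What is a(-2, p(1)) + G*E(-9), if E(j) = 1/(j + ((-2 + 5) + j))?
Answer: -191/15 ≈ -12.733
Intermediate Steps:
G = 11
E(j) = 1/(3 + 2*j) (E(j) = 1/(j + (3 + j)) = 1/(3 + 2*j))
a(-2, p(1)) + G*E(-9) = -12 + 11/(3 + 2*(-9)) = -12 + 11/(3 - 18) = -12 + 11/(-15) = -12 + 11*(-1/15) = -12 - 11/15 = -191/15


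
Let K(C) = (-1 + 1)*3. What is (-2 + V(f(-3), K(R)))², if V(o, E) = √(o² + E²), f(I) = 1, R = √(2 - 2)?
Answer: 1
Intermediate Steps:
R = 0 (R = √0 = 0)
K(C) = 0 (K(C) = 0*3 = 0)
V(o, E) = √(E² + o²)
(-2 + V(f(-3), K(R)))² = (-2 + √(0² + 1²))² = (-2 + √(0 + 1))² = (-2 + √1)² = (-2 + 1)² = (-1)² = 1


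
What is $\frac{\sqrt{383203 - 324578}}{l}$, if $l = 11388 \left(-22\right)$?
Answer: $- \frac{5 \sqrt{2345}}{250536} \approx -0.00096643$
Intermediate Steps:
$l = -250536$
$\frac{\sqrt{383203 - 324578}}{l} = \frac{\sqrt{383203 - 324578}}{-250536} = \sqrt{58625} \left(- \frac{1}{250536}\right) = 5 \sqrt{2345} \left(- \frac{1}{250536}\right) = - \frac{5 \sqrt{2345}}{250536}$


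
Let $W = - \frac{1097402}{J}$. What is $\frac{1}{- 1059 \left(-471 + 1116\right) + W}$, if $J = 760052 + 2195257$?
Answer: $- \frac{2955309}{2018639686397} \approx -1.464 \cdot 10^{-6}$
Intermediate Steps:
$J = 2955309$
$W = - \frac{1097402}{2955309} \approx -0.37133$
$\frac{1}{- 1059 \left(-471 + 1116\right) + W} = \frac{1}{- 1059 \left(-471 + 1116\right) - \frac{1097402}{2955309}} = \frac{1}{\left(-1059\right) 645 - \frac{1097402}{2955309}} = \frac{1}{-683055 - \frac{1097402}{2955309}} = \frac{1}{- \frac{2018639686397}{2955309}} = - \frac{2955309}{2018639686397}$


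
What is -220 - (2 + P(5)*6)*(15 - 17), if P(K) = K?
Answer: -156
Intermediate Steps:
-220 - (2 + P(5)*6)*(15 - 17) = -220 - (2 + 5*6)*(15 - 17) = -220 - (2 + 30)*(-2) = -220 - 32*(-2) = -220 - 1*(-64) = -220 + 64 = -156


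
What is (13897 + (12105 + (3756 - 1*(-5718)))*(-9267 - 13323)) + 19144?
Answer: -487436569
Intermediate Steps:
(13897 + (12105 + (3756 - 1*(-5718)))*(-9267 - 13323)) + 19144 = (13897 + (12105 + (3756 + 5718))*(-22590)) + 19144 = (13897 + (12105 + 9474)*(-22590)) + 19144 = (13897 + 21579*(-22590)) + 19144 = (13897 - 487469610) + 19144 = -487455713 + 19144 = -487436569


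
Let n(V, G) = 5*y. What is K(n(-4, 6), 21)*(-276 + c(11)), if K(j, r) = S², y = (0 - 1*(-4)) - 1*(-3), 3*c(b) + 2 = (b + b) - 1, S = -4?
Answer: -12944/3 ≈ -4314.7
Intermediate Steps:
c(b) = -1 + 2*b/3 (c(b) = -⅔ + ((b + b) - 1)/3 = -⅔ + (2*b - 1)/3 = -⅔ + (-1 + 2*b)/3 = -⅔ + (-⅓ + 2*b/3) = -1 + 2*b/3)
y = 7 (y = (0 + 4) + 3 = 4 + 3 = 7)
n(V, G) = 35 (n(V, G) = 5*7 = 35)
K(j, r) = 16 (K(j, r) = (-4)² = 16)
K(n(-4, 6), 21)*(-276 + c(11)) = 16*(-276 + (-1 + (⅔)*11)) = 16*(-276 + (-1 + 22/3)) = 16*(-276 + 19/3) = 16*(-809/3) = -12944/3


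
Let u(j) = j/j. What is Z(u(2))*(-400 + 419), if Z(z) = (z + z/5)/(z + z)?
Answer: 57/5 ≈ 11.400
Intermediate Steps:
u(j) = 1
Z(z) = 3/5 (Z(z) = (z + z*(1/5))/((2*z)) = (z + z/5)*(1/(2*z)) = (6*z/5)*(1/(2*z)) = 3/5)
Z(u(2))*(-400 + 419) = 3*(-400 + 419)/5 = (3/5)*19 = 57/5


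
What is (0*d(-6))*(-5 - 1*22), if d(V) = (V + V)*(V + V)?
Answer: 0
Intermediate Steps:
d(V) = 4*V**2 (d(V) = (2*V)*(2*V) = 4*V**2)
(0*d(-6))*(-5 - 1*22) = (0*(4*(-6)**2))*(-5 - 1*22) = (0*(4*36))*(-5 - 22) = (0*144)*(-27) = 0*(-27) = 0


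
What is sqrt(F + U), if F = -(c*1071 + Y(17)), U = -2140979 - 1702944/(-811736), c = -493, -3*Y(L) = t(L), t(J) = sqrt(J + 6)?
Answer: sqrt(-149458111445065572 + 30886656267*sqrt(23))/304401 ≈ 1270.0*I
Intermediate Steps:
t(J) = sqrt(6 + J)
Y(L) = -sqrt(6 + L)/3
U = -217238503325/101467 (U = -2140979 - 1702944*(-1)/811736 = -2140979 - 1*(-212868/101467) = -2140979 + 212868/101467 = -217238503325/101467 ≈ -2.1410e+6)
F = 528003 + sqrt(23)/3 (F = -(-493*1071 - sqrt(6 + 17)/3) = -(-528003 - sqrt(23)/3) = 528003 + sqrt(23)/3 ≈ 5.2801e+5)
sqrt(F + U) = sqrt((528003 + sqrt(23)/3) - 217238503325/101467) = sqrt(-163663622924/101467 + sqrt(23)/3)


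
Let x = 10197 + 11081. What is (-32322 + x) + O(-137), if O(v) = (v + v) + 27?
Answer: -11291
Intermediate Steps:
x = 21278
O(v) = 27 + 2*v (O(v) = 2*v + 27 = 27 + 2*v)
(-32322 + x) + O(-137) = (-32322 + 21278) + (27 + 2*(-137)) = -11044 + (27 - 274) = -11044 - 247 = -11291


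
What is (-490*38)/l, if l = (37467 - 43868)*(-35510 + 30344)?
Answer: -1330/2361969 ≈ -0.00056309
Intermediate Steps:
l = 33067566 (l = -6401*(-5166) = 33067566)
(-490*38)/l = -490*38/33067566 = -18620*1/33067566 = -1330/2361969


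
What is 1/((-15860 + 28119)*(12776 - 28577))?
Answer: -1/193704459 ≈ -5.1625e-9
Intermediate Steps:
1/((-15860 + 28119)*(12776 - 28577)) = 1/(12259*(-15801)) = (1/12259)*(-1/15801) = -1/193704459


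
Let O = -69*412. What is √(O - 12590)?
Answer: I*√41018 ≈ 202.53*I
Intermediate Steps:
O = -28428
√(O - 12590) = √(-28428 - 12590) = √(-41018) = I*√41018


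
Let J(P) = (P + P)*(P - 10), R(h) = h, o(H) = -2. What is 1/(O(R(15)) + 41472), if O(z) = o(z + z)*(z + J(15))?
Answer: 1/41142 ≈ 2.4306e-5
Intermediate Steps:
J(P) = 2*P*(-10 + P) (J(P) = (2*P)*(-10 + P) = 2*P*(-10 + P))
O(z) = -300 - 2*z (O(z) = -2*(z + 2*15*(-10 + 15)) = -2*(z + 2*15*5) = -2*(z + 150) = -2*(150 + z) = -300 - 2*z)
1/(O(R(15)) + 41472) = 1/((-300 - 2*15) + 41472) = 1/((-300 - 30) + 41472) = 1/(-330 + 41472) = 1/41142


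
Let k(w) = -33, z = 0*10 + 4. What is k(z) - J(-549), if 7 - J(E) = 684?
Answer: 644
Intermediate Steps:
J(E) = -677 (J(E) = 7 - 1*684 = 7 - 684 = -677)
z = 4 (z = 0 + 4 = 4)
k(z) - J(-549) = -33 - 1*(-677) = -33 + 677 = 644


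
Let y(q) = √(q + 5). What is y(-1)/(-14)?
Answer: -⅐ ≈ -0.14286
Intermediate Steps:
y(q) = √(5 + q)
y(-1)/(-14) = √(5 - 1)/(-14) = √4*(-1/14) = 2*(-1/14) = -⅐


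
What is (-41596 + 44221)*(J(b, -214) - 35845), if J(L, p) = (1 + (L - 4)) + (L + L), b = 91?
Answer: -93384375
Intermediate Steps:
J(L, p) = -3 + 3*L (J(L, p) = (1 + (-4 + L)) + 2*L = (-3 + L) + 2*L = -3 + 3*L)
(-41596 + 44221)*(J(b, -214) - 35845) = (-41596 + 44221)*((-3 + 3*91) - 35845) = 2625*((-3 + 273) - 35845) = 2625*(270 - 35845) = 2625*(-35575) = -93384375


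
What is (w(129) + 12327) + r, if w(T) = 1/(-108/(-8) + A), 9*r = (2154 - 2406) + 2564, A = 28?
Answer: 9400183/747 ≈ 12584.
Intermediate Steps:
r = 2312/9 (r = ((2154 - 2406) + 2564)/9 = (-252 + 2564)/9 = (⅑)*2312 = 2312/9 ≈ 256.89)
w(T) = 2/83 (w(T) = 1/(-108/(-8) + 28) = 1/(-108*(-⅛) + 28) = 1/(27/2 + 28) = 1/(83/2) = 2/83)
(w(129) + 12327) + r = (2/83 + 12327) + 2312/9 = 1023143/83 + 2312/9 = 9400183/747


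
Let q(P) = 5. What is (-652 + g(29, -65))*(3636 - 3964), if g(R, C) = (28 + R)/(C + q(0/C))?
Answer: 1070838/5 ≈ 2.1417e+5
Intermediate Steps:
g(R, C) = (28 + R)/(5 + C) (g(R, C) = (28 + R)/(C + 5) = (28 + R)/(5 + C))
(-652 + g(29, -65))*(3636 - 3964) = (-652 + (28 + 29)/(5 - 65))*(3636 - 3964) = (-652 + 57/(-60))*(-328) = (-652 - 1/60*57)*(-328) = (-652 - 19/20)*(-328) = -13059/20*(-328) = 1070838/5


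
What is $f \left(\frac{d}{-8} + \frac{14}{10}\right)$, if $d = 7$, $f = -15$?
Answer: $- \frac{63}{8} \approx -7.875$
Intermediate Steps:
$f \left(\frac{d}{-8} + \frac{14}{10}\right) = - 15 \left(\frac{7}{-8} + \frac{14}{10}\right) = - 15 \left(7 \left(- \frac{1}{8}\right) + 14 \cdot \frac{1}{10}\right) = - 15 \left(- \frac{7}{8} + \frac{7}{5}\right) = \left(-15\right) \frac{21}{40} = - \frac{63}{8}$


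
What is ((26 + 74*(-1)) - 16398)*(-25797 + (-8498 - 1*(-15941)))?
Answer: 301849884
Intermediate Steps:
((26 + 74*(-1)) - 16398)*(-25797 + (-8498 - 1*(-15941))) = ((26 - 74) - 16398)*(-25797 + (-8498 + 15941)) = (-48 - 16398)*(-25797 + 7443) = -16446*(-18354) = 301849884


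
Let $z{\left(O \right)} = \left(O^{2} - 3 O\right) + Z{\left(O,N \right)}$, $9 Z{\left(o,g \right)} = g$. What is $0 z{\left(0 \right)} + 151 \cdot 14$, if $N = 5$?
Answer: $2114$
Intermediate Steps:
$Z{\left(o,g \right)} = \frac{g}{9}$
$z{\left(O \right)} = \frac{5}{9} + O^{2} - 3 O$ ($z{\left(O \right)} = \left(O^{2} - 3 O\right) + \frac{1}{9} \cdot 5 = \left(O^{2} - 3 O\right) + \frac{5}{9} = \frac{5}{9} + O^{2} - 3 O$)
$0 z{\left(0 \right)} + 151 \cdot 14 = 0 \left(\frac{5}{9} + 0^{2} - 0\right) + 151 \cdot 14 = 0 \left(\frac{5}{9} + 0 + 0\right) + 2114 = 0 \cdot \frac{5}{9} + 2114 = 0 + 2114 = 2114$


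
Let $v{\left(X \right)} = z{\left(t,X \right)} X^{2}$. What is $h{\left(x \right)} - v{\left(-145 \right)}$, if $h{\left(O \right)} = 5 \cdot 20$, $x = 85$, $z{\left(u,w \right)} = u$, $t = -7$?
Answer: $147275$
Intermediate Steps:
$v{\left(X \right)} = - 7 X^{2}$
$h{\left(O \right)} = 100$
$h{\left(x \right)} - v{\left(-145 \right)} = 100 - - 7 \left(-145\right)^{2} = 100 - \left(-7\right) 21025 = 100 - -147175 = 100 + 147175 = 147275$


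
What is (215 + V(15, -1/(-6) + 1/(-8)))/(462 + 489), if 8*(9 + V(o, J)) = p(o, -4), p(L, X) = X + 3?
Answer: 549/2536 ≈ 0.21648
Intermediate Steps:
p(L, X) = 3 + X
V(o, J) = -73/8 (V(o, J) = -9 + (3 - 4)/8 = -9 + (⅛)*(-1) = -9 - ⅛ = -73/8)
(215 + V(15, -1/(-6) + 1/(-8)))/(462 + 489) = (215 - 73/8)/(462 + 489) = (1647/8)/951 = (1647/8)*(1/951) = 549/2536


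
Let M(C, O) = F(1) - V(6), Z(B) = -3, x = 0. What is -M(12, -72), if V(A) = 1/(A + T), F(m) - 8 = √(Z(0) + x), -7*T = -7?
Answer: -55/7 - I*√3 ≈ -7.8571 - 1.732*I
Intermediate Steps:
T = 1 (T = -⅐*(-7) = 1)
F(m) = 8 + I*√3 (F(m) = 8 + √(-3 + 0) = 8 + √(-3) = 8 + I*√3)
V(A) = 1/(1 + A) (V(A) = 1/(A + 1) = 1/(1 + A))
M(C, O) = 55/7 + I*√3 (M(C, O) = (8 + I*√3) - 1/(1 + 6) = (8 + I*√3) - 1/7 = (8 + I*√3) - 1*⅐ = (8 + I*√3) - ⅐ = 55/7 + I*√3)
-M(12, -72) = -(55/7 + I*√3) = -55/7 - I*√3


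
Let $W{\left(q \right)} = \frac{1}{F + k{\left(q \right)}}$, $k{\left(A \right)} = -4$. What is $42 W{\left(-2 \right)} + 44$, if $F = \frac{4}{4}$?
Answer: $30$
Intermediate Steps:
$F = 1$ ($F = 4 \cdot \frac{1}{4} = 1$)
$W{\left(q \right)} = - \frac{1}{3}$ ($W{\left(q \right)} = \frac{1}{1 - 4} = \frac{1}{-3} = - \frac{1}{3}$)
$42 W{\left(-2 \right)} + 44 = 42 \left(- \frac{1}{3}\right) + 44 = -14 + 44 = 30$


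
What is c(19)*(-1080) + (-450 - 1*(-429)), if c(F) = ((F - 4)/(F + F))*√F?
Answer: -21 - 8100*√19/19 ≈ -1879.3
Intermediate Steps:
c(F) = (-4 + F)/(2*√F) (c(F) = ((-4 + F)/((2*F)))*√F = ((-4 + F)*(1/(2*F)))*√F = ((-4 + F)/(2*F))*√F = (-4 + F)/(2*√F))
c(19)*(-1080) + (-450 - 1*(-429)) = ((-4 + 19)/(2*√19))*(-1080) + (-450 - 1*(-429)) = ((½)*(√19/19)*15)*(-1080) + (-450 + 429) = (15*√19/38)*(-1080) - 21 = -8100*√19/19 - 21 = -21 - 8100*√19/19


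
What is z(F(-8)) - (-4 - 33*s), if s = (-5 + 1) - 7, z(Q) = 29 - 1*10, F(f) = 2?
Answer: -340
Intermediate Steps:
z(Q) = 19 (z(Q) = 29 - 10 = 19)
s = -11 (s = -4 - 7 = -11)
z(F(-8)) - (-4 - 33*s) = 19 - (-4 - 33*(-11)) = 19 - (-4 + 363) = 19 - 1*359 = 19 - 359 = -340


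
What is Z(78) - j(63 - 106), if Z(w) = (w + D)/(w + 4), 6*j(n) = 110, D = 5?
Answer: -4261/246 ≈ -17.321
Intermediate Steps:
j(n) = 55/3 (j(n) = (⅙)*110 = 55/3)
Z(w) = (5 + w)/(4 + w) (Z(w) = (w + 5)/(w + 4) = (5 + w)/(4 + w))
Z(78) - j(63 - 106) = (5 + 78)/(4 + 78) - 1*55/3 = 83/82 - 55/3 = -4261/246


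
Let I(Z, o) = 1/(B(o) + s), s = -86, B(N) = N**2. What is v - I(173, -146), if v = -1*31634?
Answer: -671589821/21230 ≈ -31634.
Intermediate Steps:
I(Z, o) = 1/(-86 + o**2) (I(Z, o) = 1/(o**2 - 86) = 1/(-86 + o**2))
v = -31634
v - I(173, -146) = -31634 - 1/(-86 + (-146)**2) = -31634 - 1/(-86 + 21316) = -31634 - 1/21230 = -671589821/21230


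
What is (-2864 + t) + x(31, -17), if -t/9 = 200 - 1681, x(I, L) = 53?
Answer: 10518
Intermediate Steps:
t = 13329 (t = -9*(200 - 1681) = -9*(-1481) = 13329)
(-2864 + t) + x(31, -17) = (-2864 + 13329) + 53 = 10465 + 53 = 10518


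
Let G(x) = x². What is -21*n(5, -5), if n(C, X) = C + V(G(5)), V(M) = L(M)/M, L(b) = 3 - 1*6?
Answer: -2562/25 ≈ -102.48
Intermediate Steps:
L(b) = -3 (L(b) = 3 - 6 = -3)
V(M) = -3/M
n(C, X) = -3/25 + C (n(C, X) = C - 3/(5²) = C - 3/25 = -3/25 + C)
-21*n(5, -5) = -21*(-3/25 + 5) = -21*122/25 = -2562/25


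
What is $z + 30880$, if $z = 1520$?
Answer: $32400$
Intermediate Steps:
$z + 30880 = 1520 + 30880 = 32400$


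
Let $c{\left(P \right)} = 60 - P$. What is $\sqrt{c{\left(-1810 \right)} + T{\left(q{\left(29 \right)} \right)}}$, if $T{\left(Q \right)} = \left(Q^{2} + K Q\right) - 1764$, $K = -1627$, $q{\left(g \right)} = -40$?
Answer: $\sqrt{66786} \approx 258.43$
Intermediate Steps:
$T{\left(Q \right)} = -1764 + Q^{2} - 1627 Q$ ($T{\left(Q \right)} = \left(Q^{2} - 1627 Q\right) - 1764 = -1764 + Q^{2} - 1627 Q$)
$\sqrt{c{\left(-1810 \right)} + T{\left(q{\left(29 \right)} \right)}} = \sqrt{\left(60 - -1810\right) - \left(-63316 - 1600\right)} = \sqrt{\left(60 + 1810\right) + \left(-1764 + 1600 + 65080\right)} = \sqrt{1870 + 64916} = \sqrt{66786}$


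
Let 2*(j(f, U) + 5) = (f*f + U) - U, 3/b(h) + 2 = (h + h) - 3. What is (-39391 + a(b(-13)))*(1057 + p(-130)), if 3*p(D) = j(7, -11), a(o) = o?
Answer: -1298665374/31 ≈ -4.1892e+7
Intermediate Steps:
b(h) = 3/(-5 + 2*h) (b(h) = 3/(-2 + ((h + h) - 3)) = 3/(-2 + (2*h - 3)) = 3/(-2 + (-3 + 2*h)) = 3/(-5 + 2*h))
j(f, U) = -5 + f²/2 (j(f, U) = -5 + ((f*f + U) - U)/2 = -5 + ((f² + U) - U)/2 = -5 + ((U + f²) - U)/2 = -5 + f²/2)
p(D) = 13/2 (p(D) = (-5 + (½)*7²)/3 = (-5 + (½)*49)/3 = (-5 + 49/2)/3 = (⅓)*(39/2) = 13/2)
(-39391 + a(b(-13)))*(1057 + p(-130)) = (-39391 + 3/(-5 + 2*(-13)))*(1057 + 13/2) = (-39391 + 3/(-5 - 26))*(2127/2) = (-39391 + 3/(-31))*(2127/2) = (-39391 + 3*(-1/31))*(2127/2) = (-39391 - 3/31)*(2127/2) = -1221124/31*2127/2 = -1298665374/31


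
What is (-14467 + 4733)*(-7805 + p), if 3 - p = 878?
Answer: 84491120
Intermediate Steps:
p = -875 (p = 3 - 1*878 = 3 - 878 = -875)
(-14467 + 4733)*(-7805 + p) = (-14467 + 4733)*(-7805 - 875) = -9734*(-8680) = 84491120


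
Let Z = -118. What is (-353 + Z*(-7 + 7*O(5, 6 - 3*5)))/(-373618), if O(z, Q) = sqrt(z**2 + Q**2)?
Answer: -473/373618 + 59*sqrt(106)/26687 ≈ 0.021496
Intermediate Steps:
O(z, Q) = sqrt(Q**2 + z**2)
(-353 + Z*(-7 + 7*O(5, 6 - 3*5)))/(-373618) = (-353 - 118*(-7 + 7*sqrt((6 - 3*5)**2 + 5**2)))/(-373618) = (-353 - 118*(-7 + 7*sqrt((6 - 15)**2 + 25)))*(-1/373618) = (-353 - 118*(-7 + 7*sqrt((-9)**2 + 25)))*(-1/373618) = (-353 - 118*(-7 + 7*sqrt(81 + 25)))*(-1/373618) = (-353 - 118*(-7 + 7*sqrt(106)))*(-1/373618) = (-353 + (826 - 826*sqrt(106)))*(-1/373618) = (473 - 826*sqrt(106))*(-1/373618) = -473/373618 + 59*sqrt(106)/26687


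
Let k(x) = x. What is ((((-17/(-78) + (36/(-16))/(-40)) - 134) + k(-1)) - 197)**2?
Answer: 4284771660961/38937600 ≈ 1.1004e+5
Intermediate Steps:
((((-17/(-78) + (36/(-16))/(-40)) - 134) + k(-1)) - 197)**2 = ((((-17/(-78) + (36/(-16))/(-40)) - 134) - 1) - 197)**2 = ((((-17*(-1/78) + (36*(-1/16))*(-1/40)) - 134) - 1) - 197)**2 = ((((17/78 - 9/4*(-1/40)) - 134) - 1) - 197)**2 = ((((17/78 + 9/160) - 134) - 1) - 197)**2 = (((1711/6240 - 134) - 1) - 197)**2 = ((-834449/6240 - 1) - 197)**2 = (-840689/6240 - 197)**2 = (-2069969/6240)**2 = 4284771660961/38937600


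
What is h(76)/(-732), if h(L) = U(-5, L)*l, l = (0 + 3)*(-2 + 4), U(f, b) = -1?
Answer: 1/122 ≈ 0.0081967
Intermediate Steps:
l = 6 (l = 3*2 = 6)
h(L) = -6 (h(L) = -1*6 = -6)
h(76)/(-732) = -6/(-732) = -6*(-1/732) = 1/122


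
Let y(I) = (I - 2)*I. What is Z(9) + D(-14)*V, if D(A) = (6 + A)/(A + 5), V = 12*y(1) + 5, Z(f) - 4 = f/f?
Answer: -11/9 ≈ -1.2222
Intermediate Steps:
y(I) = I*(-2 + I) (y(I) = (-2 + I)*I = I*(-2 + I))
Z(f) = 5 (Z(f) = 4 + f/f = 4 + 1 = 5)
V = -7 (V = 12*(1*(-2 + 1)) + 5 = 12*(1*(-1)) + 5 = 12*(-1) + 5 = -12 + 5 = -7)
D(A) = (6 + A)/(5 + A)
Z(9) + D(-14)*V = 5 + ((6 - 14)/(5 - 14))*(-7) = 5 + (-8/(-9))*(-7) = 5 - ⅑*(-8)*(-7) = 5 + (8/9)*(-7) = 5 - 56/9 = -11/9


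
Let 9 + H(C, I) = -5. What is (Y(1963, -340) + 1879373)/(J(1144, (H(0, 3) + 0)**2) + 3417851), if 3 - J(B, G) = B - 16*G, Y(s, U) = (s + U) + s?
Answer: 1882959/3419846 ≈ 0.55060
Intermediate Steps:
Y(s, U) = U + 2*s (Y(s, U) = (U + s) + s = U + 2*s)
H(C, I) = -14 (H(C, I) = -9 - 5 = -14)
J(B, G) = 3 - B + 16*G (J(B, G) = 3 - (B - 16*G) = 3 + (-B + 16*G) = 3 - B + 16*G)
(Y(1963, -340) + 1879373)/(J(1144, (H(0, 3) + 0)**2) + 3417851) = ((-340 + 2*1963) + 1879373)/((3 - 1*1144 + 16*(-14 + 0)**2) + 3417851) = ((-340 + 3926) + 1879373)/((3 - 1144 + 16*(-14)**2) + 3417851) = (3586 + 1879373)/((3 - 1144 + 16*196) + 3417851) = 1882959/((3 - 1144 + 3136) + 3417851) = 1882959/(1995 + 3417851) = 1882959/3419846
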